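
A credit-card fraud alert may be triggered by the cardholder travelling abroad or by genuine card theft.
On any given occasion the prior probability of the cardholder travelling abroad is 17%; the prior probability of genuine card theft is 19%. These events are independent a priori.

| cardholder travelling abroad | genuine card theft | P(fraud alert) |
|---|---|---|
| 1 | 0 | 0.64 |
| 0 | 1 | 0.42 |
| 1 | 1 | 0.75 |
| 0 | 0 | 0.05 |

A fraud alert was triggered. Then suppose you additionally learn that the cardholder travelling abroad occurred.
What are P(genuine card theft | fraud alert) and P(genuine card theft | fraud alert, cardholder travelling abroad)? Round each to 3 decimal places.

Numerator (weight on configurations with genuine card theft): 0.066234 + 0.024225 = 0.090459
The normalizing constant is 0.05·0.83·0.81 + 0.42·0.83·0.19 + 0.64·0.17·0.81 + 0.75·0.17·0.19 = 0.212202
P(genuine card theft | fraud alert) = 0.090459/0.212202 ≈ 0.426

With the extra evidence:
P(fraud alert | cardholder travelling abroad) = 0.64×0.81 + 0.75×0.19 = 0.518400 + 0.142500 = 0.660900
Restricting to configurations with genuine card theft present: 0.75×0.19 = 0.142500.
Hence the posterior is 0.142500/0.660900 ≈ 0.216.
The drop from 0.426 to 0.216 is the explaining-away (discounting) effect.

P(genuine card theft | fraud alert) ≈ 0.426; P(genuine card theft | fraud alert, cardholder travelling abroad) ≈ 0.216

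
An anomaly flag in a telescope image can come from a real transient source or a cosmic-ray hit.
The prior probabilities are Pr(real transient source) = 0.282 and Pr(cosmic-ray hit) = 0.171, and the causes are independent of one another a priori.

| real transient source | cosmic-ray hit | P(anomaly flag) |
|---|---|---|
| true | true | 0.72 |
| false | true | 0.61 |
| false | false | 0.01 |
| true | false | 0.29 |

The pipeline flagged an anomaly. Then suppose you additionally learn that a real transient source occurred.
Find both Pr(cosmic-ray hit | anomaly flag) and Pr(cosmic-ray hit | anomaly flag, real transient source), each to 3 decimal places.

Pr(cosmic-ray hit | anomaly flag) ≈ 0.598; Pr(cosmic-ray hit | anomaly flag, real transient source) ≈ 0.339

P(anomaly flag) = 0.01×0.718×0.829 + 0.61×0.718×0.171 + 0.29×0.282×0.829 + 0.72×0.282×0.171 = 0.005952 + 0.074895 + 0.067796 + 0.034720 = 0.183363
Of this, 0.109615 comes from 0.074895 + 0.034720 (the cosmic-ray hit=true cases).
So P(cosmic-ray hit | anomaly flag) = 0.109615/0.183363 ≈ 0.598.

Now condition on the additional information:
By total probability over both values of cosmic-ray hit:
  P(anomaly flag | real transient source) = 0.29·0.829 + 0.72·0.171
        = 0.240410 + 0.123120 = 0.363530
Keeping only the cosmic-ray hit-present terms gives 0.123120, so
  P(cosmic-ray hit | anomaly flag, real transient source) = 0.123120 / 0.363530 ≈ 0.339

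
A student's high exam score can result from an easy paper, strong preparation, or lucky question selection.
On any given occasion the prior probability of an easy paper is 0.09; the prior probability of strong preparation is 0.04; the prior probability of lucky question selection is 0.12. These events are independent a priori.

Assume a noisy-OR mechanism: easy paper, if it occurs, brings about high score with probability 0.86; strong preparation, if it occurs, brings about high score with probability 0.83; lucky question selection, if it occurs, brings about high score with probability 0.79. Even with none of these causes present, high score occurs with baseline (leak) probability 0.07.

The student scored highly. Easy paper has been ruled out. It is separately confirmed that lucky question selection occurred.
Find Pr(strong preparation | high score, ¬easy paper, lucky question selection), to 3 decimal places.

Under noisy-OR, P(high score | causes) = 1 − (1−0.07)·∏(1−qᵢ) over the active causes.
P(high score | ¬easy paper, lucky question selection) = 0.8047*0.96 + 0.966799*0.04 = 0.772512 + 0.038672 = 0.811184
Restricting to configurations with strong preparation present: 0.966799*0.04 = 0.038672.
P(strong preparation | high score, ¬easy paper, lucky question selection) = 0.038672 / 0.811184 ≈ 0.048

Pr(strong preparation | high score, ¬easy paper, lucky question selection) ≈ 0.048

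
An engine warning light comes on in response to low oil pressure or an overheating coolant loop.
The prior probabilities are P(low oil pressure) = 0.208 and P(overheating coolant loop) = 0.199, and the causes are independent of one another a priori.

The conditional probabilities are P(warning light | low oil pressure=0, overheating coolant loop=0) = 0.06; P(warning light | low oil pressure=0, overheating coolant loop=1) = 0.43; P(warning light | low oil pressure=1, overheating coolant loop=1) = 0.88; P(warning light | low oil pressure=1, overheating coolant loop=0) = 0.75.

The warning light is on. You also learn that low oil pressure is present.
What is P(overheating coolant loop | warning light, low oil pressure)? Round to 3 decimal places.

P(warning light | low oil pressure) = 0.75×0.801 + 0.88×0.199 = 0.600750 + 0.175120 = 0.775870
Of this, 0.175120 comes from 0.88×0.199 (the overheating coolant loop=true cases).
P(overheating coolant loop | warning light, low oil pressure) = 0.175120 / 0.775870 ≈ 0.226

P(overheating coolant loop | warning light, low oil pressure) ≈ 0.226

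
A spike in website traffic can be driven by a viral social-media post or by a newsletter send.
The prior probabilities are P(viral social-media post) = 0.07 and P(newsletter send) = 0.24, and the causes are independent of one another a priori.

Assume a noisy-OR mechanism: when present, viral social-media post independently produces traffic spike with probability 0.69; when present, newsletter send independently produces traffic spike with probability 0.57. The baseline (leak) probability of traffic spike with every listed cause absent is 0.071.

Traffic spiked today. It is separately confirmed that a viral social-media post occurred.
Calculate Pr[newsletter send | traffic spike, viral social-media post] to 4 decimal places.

Under noisy-OR, P(traffic spike | causes) = 1 − (1−0.071)·∏(1−qᵢ) over the active causes.
Enumerate both values of newsletter send and weight by the priors:
  P(traffic spike | viral social-media post) = 0.71201·0.76 + 0.876164·0.24
        = 0.541128 + 0.210279 = 0.751407
Configurations with newsletter send contribute 0.210279, so
  P(newsletter send | traffic spike, viral social-media post) = 0.210279 / 0.751407 ≈ 0.2798

Pr[newsletter send | traffic spike, viral social-media post] ≈ 0.2798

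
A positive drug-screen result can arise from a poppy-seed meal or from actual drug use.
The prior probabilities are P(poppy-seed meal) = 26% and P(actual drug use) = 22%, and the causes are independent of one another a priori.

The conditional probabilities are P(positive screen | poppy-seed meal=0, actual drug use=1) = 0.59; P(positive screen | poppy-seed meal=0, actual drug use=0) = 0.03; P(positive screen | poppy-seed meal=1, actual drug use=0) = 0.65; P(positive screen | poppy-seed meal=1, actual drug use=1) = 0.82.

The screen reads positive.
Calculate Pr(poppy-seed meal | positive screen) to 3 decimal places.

P(positive screen) = 0.03×0.74×0.78 + 0.59×0.74×0.22 + 0.65×0.26×0.78 + 0.82×0.26×0.22 = 0.017316 + 0.096052 + 0.131820 + 0.046904 = 0.292092
Restricting to configurations with poppy-seed meal present: 0.131820 + 0.046904 = 0.178724.
So P(poppy-seed meal | positive screen) = 0.178724/0.292092 ≈ 0.612.

Pr(poppy-seed meal | positive screen) ≈ 0.612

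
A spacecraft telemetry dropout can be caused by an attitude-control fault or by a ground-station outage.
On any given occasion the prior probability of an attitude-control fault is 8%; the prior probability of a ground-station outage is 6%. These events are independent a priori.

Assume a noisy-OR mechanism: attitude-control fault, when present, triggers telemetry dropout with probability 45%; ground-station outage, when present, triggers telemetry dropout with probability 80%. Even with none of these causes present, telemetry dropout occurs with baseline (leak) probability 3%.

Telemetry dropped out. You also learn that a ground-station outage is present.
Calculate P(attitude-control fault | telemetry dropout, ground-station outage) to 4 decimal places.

Under noisy-OR, P(telemetry dropout | causes) = 1 − (1−0.03)·∏(1−qᵢ) over the active causes.
Sum P(telemetry dropout|·) weighted by the priors over both values of attitude-control fault:
  P(telemetry dropout | ground-station outage) = 0.806·0.92 + 0.8933·0.08
        = 0.741520 + 0.071464 = 0.812984
Configurations with attitude-control fault contribute 0.071464, so
  P(attitude-control fault | telemetry dropout, ground-station outage) = 0.071464 / 0.812984 ≈ 0.0879

P(attitude-control fault | telemetry dropout, ground-station outage) ≈ 0.0879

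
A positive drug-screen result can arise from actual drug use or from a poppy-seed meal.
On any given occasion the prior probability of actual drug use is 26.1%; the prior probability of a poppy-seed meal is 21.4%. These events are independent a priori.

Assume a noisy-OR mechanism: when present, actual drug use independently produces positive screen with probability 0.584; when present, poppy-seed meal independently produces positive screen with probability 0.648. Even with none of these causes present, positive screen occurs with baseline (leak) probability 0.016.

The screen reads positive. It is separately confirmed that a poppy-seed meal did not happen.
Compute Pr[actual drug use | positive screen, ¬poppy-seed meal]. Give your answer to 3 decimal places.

Pr[actual drug use | positive screen, ¬poppy-seed meal] ≈ 0.929

Under noisy-OR, P(positive screen | causes) = 1 − (1−0.016)·∏(1−qᵢ) over the active causes.
Sum P(positive screen|·) weighted by the priors over both values of actual drug use:
  P(positive screen | ¬poppy-seed meal) = 0.016·0.739 + 0.590656·0.261
        = 0.011824 + 0.154161 = 0.165985
The terms with actual drug use present sum to 0.154161, so
  P(actual drug use | positive screen, ¬poppy-seed meal) = 0.154161 / 0.165985 ≈ 0.929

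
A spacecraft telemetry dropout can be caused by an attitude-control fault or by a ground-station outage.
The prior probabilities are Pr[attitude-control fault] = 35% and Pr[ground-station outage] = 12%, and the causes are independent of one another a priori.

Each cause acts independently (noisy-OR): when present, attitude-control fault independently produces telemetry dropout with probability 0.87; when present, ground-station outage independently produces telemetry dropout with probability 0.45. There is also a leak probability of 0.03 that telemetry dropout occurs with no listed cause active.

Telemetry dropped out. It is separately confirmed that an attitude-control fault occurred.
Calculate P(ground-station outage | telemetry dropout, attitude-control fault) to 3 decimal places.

Under noisy-OR, P(telemetry dropout | causes) = 1 − (1−0.03)·∏(1−qᵢ) over the active causes.
P(telemetry dropout | attitude-control fault) = 0.8739*0.88 + 0.930645*0.12 = 0.769032 + 0.111677 = 0.880709
Restricting to configurations with ground-station outage present: 0.930645*0.12 = 0.111677.
So P(ground-station outage | telemetry dropout, attitude-control fault) = 0.111677/0.880709 ≈ 0.127.

P(ground-station outage | telemetry dropout, attitude-control fault) ≈ 0.127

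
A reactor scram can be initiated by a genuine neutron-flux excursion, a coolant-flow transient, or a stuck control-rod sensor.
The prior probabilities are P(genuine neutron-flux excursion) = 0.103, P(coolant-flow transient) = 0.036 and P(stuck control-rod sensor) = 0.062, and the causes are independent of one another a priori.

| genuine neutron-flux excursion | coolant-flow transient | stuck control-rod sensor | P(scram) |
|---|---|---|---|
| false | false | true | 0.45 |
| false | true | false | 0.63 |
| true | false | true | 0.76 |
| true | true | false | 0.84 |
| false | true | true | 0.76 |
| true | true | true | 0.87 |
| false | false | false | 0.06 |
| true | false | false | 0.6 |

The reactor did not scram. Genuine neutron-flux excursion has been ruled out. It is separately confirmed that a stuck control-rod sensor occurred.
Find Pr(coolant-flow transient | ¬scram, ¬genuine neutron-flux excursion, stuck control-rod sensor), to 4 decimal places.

Pr(coolant-flow transient | ¬scram, ¬genuine neutron-flux excursion, stuck control-rod sensor) ≈ 0.0160

Sum P(¬scram|·) weighted by the priors over both values of coolant-flow transient:
  P(¬scram | ¬genuine neutron-flux excursion, stuck control-rod sensor) = 0.55×0.964 + 0.24×0.036
        = 0.530200 + 0.008640 = 0.538840
The terms with coolant-flow transient present sum to 0.008640, so
  P(coolant-flow transient | ¬scram, ¬genuine neutron-flux excursion, stuck control-rod sensor) = 0.008640 / 0.538840 ≈ 0.0160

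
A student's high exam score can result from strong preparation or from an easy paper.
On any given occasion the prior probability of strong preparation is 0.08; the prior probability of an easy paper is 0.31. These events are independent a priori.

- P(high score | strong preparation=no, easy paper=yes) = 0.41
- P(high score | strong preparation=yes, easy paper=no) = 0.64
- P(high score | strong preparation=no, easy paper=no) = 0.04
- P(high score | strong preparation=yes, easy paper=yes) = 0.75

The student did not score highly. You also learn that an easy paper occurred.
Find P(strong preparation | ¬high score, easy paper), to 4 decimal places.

For the numerator, keep only strong preparation=true terms: 0.25*0.08 = 0.020000
Normalizer over all consistent configurations: 0.59*0.92 + 0.25*0.08 = 0.562800
Posterior = 0.020000 / 0.562800 ≈ 0.0355

P(strong preparation | ¬high score, easy paper) ≈ 0.0355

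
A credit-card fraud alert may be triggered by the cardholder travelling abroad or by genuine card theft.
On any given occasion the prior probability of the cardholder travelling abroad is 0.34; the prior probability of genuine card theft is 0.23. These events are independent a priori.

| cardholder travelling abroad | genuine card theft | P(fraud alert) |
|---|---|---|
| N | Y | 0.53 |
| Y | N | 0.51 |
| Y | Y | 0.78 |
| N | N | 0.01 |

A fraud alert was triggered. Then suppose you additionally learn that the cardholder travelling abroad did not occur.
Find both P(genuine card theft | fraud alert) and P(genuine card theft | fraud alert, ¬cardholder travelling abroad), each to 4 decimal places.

Numerator (weight on configurations with genuine card theft): 0.080454 + 0.060996 = 0.141450
Denominator P(fraud alert): 0.01*0.66*0.77 + 0.53*0.66*0.23 + 0.51*0.34*0.77 + 0.78*0.34*0.23 = 0.280050
P(genuine card theft | fraud alert) = 0.141450/0.280050 ≈ 0.5051

Now condition on the additional information:
Numerator (weight on configurations with genuine card theft): 0.53*0.23 = 0.121900
Normalizer over all consistent configurations: 0.01*0.77 + 0.53*0.23 = 0.129600
Posterior = 0.121900 / 0.129600 ≈ 0.9406
Ruling out cardholder travelling abroad raises the posterior on genuine card theft — the flip side of explaining away.

P(genuine card theft | fraud alert) ≈ 0.5051; P(genuine card theft | fraud alert, ¬cardholder travelling abroad) ≈ 0.9406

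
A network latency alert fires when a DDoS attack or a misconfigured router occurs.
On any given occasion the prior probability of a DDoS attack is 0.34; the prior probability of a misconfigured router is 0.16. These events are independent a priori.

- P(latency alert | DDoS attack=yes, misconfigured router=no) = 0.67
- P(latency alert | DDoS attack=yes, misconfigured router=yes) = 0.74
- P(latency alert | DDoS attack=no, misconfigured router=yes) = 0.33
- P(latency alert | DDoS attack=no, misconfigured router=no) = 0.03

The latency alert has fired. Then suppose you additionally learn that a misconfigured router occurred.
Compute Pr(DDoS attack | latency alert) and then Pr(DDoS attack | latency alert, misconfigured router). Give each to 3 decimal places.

By total probability over the 4 (DDoS attack, misconfigured router) configurations:
  P(latency alert) = 0.03×0.66×0.84 + 0.33×0.66×0.16 + 0.67×0.34×0.84 + 0.74×0.34×0.16
        = 0.016632 + 0.034848 + 0.191352 + 0.040256 = 0.283088
Configurations with DDoS attack contribute 0.231608, so
  P(DDoS attack | latency alert) = 0.231608 / 0.283088 ≈ 0.818

Now also conditioning on misconfigured router=true:
P(latency alert | misconfigured router) = 0.33*0.66 + 0.74*0.34 = 0.217800 + 0.251600 = 0.469400
Of this, 0.251600 comes from 0.74*0.34 (the DDoS attack=true cases).
P(DDoS attack | latency alert, misconfigured router) = 0.251600 / 0.469400 ≈ 0.536

Pr(DDoS attack | latency alert) ≈ 0.818; Pr(DDoS attack | latency alert, misconfigured router) ≈ 0.536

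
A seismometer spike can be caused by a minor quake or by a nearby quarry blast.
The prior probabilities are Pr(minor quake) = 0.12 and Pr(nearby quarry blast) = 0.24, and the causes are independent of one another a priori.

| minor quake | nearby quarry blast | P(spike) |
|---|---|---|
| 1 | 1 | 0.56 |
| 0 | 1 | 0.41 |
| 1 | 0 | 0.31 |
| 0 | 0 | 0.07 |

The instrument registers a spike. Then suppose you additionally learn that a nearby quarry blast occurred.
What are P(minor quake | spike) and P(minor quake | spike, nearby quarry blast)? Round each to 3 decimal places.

P(minor quake | spike) ≈ 0.250; P(minor quake | spike, nearby quarry blast) ≈ 0.157

By total probability over the 4 (minor quake, nearby quarry blast) configurations:
  P(spike) = 0.07*0.88*0.76 + 0.41*0.88*0.24 + 0.31*0.12*0.76 + 0.56*0.12*0.24
        = 0.046816 + 0.086592 + 0.028272 + 0.016128 = 0.177808
The terms with minor quake present sum to 0.044400, so
  P(minor quake | spike) = 0.044400 / 0.177808 ≈ 0.250

Now condition on the additional information:
P(spike | nearby quarry blast) = 0.41*0.88 + 0.56*0.12 = 0.360800 + 0.067200 = 0.428000
Restricting to configurations with minor quake present: 0.56*0.12 = 0.067200.
So P(minor quake | spike, nearby quarry blast) = 0.067200/0.428000 ≈ 0.157.
This is intercausal reasoning (explaining away): once nearby quarry blast accounts for the spike, minor quake becomes less likely.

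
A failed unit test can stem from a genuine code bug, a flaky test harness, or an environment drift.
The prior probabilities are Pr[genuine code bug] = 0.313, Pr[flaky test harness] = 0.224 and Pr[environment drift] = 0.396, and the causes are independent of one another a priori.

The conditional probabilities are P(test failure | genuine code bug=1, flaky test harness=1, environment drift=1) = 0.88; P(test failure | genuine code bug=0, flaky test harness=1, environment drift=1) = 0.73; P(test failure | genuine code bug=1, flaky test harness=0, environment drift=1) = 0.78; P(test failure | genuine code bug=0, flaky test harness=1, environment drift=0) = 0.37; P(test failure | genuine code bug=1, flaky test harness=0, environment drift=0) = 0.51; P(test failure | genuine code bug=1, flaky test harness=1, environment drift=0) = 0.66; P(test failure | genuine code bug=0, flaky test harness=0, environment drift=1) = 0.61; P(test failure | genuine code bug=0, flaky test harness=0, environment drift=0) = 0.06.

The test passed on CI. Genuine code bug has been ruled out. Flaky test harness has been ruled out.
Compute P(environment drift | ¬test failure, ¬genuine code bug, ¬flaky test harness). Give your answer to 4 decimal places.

P(environment drift | ¬test failure, ¬genuine code bug, ¬flaky test harness) ≈ 0.2138

For the numerator, keep only environment drift=true terms: 0.39·0.396 = 0.154440
The normalizing constant is 0.94·0.604 + 0.39·0.396 = 0.722200
Posterior = 0.154440 / 0.722200 ≈ 0.2138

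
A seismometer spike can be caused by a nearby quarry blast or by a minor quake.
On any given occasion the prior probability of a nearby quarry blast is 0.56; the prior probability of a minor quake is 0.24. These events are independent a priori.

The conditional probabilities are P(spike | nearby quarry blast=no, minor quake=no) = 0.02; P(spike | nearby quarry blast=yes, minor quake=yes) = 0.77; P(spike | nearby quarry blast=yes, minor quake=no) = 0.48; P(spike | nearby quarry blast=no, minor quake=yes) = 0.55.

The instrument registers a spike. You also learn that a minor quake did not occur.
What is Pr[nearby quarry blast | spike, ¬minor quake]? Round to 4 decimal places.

Pr[nearby quarry blast | spike, ¬minor quake] ≈ 0.9683

Numerator (weight on configurations with nearby quarry blast): 0.48*0.56 = 0.268800
Normalizer over all consistent configurations: 0.02*0.44 + 0.48*0.56 = 0.277600
Posterior = 0.268800 / 0.277600 ≈ 0.9683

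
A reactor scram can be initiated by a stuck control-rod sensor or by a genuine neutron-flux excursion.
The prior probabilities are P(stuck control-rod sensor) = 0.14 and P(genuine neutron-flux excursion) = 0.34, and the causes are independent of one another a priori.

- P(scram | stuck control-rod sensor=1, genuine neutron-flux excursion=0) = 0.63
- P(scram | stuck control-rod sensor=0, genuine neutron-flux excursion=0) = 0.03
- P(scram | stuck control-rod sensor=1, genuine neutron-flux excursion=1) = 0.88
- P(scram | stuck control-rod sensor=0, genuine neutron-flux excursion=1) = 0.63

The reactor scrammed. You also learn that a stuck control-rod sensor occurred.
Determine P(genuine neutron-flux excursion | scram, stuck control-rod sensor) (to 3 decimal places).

Numerator (weight on configurations with genuine neutron-flux excursion): 0.88*0.34 = 0.299200
Normalizer over all consistent configurations: 0.63*0.66 + 0.88*0.34 = 0.715000
Posterior = 0.299200 / 0.715000 ≈ 0.418

P(genuine neutron-flux excursion | scram, stuck control-rod sensor) ≈ 0.418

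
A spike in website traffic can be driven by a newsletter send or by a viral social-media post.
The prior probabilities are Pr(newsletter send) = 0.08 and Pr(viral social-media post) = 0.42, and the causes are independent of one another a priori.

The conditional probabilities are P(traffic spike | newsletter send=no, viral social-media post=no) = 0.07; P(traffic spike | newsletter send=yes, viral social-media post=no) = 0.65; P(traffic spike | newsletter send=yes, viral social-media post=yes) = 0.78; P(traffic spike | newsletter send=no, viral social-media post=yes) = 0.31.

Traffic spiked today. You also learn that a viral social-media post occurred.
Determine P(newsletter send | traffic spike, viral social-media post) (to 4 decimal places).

P(newsletter send | traffic spike, viral social-media post) ≈ 0.1795

P(traffic spike | viral social-media post) = 0.31·0.92 + 0.78·0.08 = 0.285200 + 0.062400 = 0.347600
Restricting to configurations with newsletter send present: 0.78·0.08 = 0.062400.
P(newsletter send | traffic spike, viral social-media post) = 0.062400 / 0.347600 ≈ 0.1795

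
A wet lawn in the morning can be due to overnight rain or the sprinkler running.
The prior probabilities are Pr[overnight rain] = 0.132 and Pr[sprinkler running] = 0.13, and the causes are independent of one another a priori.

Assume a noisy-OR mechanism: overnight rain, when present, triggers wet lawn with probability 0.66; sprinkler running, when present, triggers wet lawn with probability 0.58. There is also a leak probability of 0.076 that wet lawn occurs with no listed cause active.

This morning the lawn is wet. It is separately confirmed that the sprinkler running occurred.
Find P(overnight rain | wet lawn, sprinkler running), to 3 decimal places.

Under noisy-OR, P(wet lawn | causes) = 1 − (1−0.076)·∏(1−qᵢ) over the active causes.
By total probability over both values of overnight rain:
  P(wet lawn | sprinkler running) = 0.61192*0.868 + 0.868053*0.132
        = 0.531147 + 0.114583 = 0.645730
Keeping only the overnight rain-present terms gives 0.114583, so
  P(overnight rain | wet lawn, sprinkler running) = 0.114583 / 0.645730 ≈ 0.177

P(overnight rain | wet lawn, sprinkler running) ≈ 0.177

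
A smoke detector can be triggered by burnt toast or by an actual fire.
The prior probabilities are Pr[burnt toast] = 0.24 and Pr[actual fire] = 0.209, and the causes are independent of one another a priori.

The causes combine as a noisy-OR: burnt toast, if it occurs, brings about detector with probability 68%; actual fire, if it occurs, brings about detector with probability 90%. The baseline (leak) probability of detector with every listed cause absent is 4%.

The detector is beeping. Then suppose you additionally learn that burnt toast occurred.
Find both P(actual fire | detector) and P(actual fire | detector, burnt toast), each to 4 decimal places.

Under noisy-OR, P(detector | causes) = 1 − (1−0.04)·∏(1−qᵢ) over the active causes.
For the numerator, keep only actual fire=true terms: 0.143591 + 0.048619 = 0.192210
The normalizing constant is 0.04*0.76*0.791 + 0.904*0.76*0.209 + 0.6928*0.24*0.791 + 0.96928*0.24*0.209 = 0.347777
Posterior = 0.192210 / 0.347777 ≈ 0.5527

With the extra evidence:
P(detector | burnt toast) = 0.6928·0.791 + 0.96928·0.209 = 0.548005 + 0.202580 = 0.750585
Of this, 0.202580 comes from 0.96928·0.209 (the actual fire=true cases).
P(actual fire | detector, burnt toast) = 0.202580 / 0.750585 ≈ 0.2699
The drop from 0.5527 to 0.2699 is the explaining-away (discounting) effect.

P(actual fire | detector) ≈ 0.5527; P(actual fire | detector, burnt toast) ≈ 0.2699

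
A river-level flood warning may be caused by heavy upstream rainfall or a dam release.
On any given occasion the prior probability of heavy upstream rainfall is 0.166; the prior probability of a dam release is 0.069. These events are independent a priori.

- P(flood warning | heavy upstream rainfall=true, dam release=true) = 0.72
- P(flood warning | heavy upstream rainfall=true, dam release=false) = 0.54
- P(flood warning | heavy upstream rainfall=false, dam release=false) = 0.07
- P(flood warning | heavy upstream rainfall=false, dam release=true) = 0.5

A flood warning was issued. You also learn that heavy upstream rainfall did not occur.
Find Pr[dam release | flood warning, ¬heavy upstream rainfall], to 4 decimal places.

P(flood warning | ¬heavy upstream rainfall) = 0.07×0.931 + 0.5×0.069 = 0.065170 + 0.034500 = 0.099670
Of this, 0.034500 comes from 0.5×0.069 (the dam release=true cases).
So P(dam release | flood warning, ¬heavy upstream rainfall) = 0.034500/0.099670 ≈ 0.3461.

Pr[dam release | flood warning, ¬heavy upstream rainfall] ≈ 0.3461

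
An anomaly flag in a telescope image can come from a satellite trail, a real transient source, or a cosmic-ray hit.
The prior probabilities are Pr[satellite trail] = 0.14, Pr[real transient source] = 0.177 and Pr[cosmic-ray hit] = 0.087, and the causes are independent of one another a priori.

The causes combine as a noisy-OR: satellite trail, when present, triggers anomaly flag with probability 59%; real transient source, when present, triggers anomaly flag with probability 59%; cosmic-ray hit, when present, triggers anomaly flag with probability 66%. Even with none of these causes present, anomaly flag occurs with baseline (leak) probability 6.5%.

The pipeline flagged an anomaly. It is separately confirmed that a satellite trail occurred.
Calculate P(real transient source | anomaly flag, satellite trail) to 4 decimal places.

P(real transient source | anomaly flag, satellite trail) ≈ 0.2229

Under noisy-OR, P(anomaly flag | causes) = 1 − (1−0.065)·∏(1−qᵢ) over the active causes.
Numerator (weight on configurations with real transient source): 0.136202 + 0.014576 = 0.150778
Normalizer over all consistent configurations: 0.61665·0.823·0.913 + 0.869661·0.823·0.087 + 0.842826·0.177·0.913 + 0.946561·0.177·0.087 = 0.676397
P(real transient source | anomaly flag, satellite trail) = 0.150778/0.676397 ≈ 0.2229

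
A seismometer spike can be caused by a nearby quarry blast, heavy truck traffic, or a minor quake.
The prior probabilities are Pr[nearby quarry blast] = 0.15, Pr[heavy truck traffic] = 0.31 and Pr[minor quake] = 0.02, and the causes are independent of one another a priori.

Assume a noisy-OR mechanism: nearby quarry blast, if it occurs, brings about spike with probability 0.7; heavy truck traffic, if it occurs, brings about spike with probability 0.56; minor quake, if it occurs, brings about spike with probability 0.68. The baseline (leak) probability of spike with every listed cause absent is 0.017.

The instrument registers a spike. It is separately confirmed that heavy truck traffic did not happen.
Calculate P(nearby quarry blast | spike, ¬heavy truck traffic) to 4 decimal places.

P(nearby quarry blast | spike, ¬heavy truck traffic) ≈ 0.8047

Under noisy-OR, P(spike | causes) = 1 − (1−0.017)·∏(1−qᵢ) over the active causes.
By total probability over the 4 (nearby quarry blast, minor quake) configurations:
  P(spike | ¬heavy truck traffic) = 0.017·0.85·0.98 + 0.68544·0.85·0.02 + 0.7051·0.15·0.98 + 0.905632·0.15·0.02
        = 0.014161 + 0.011652 + 0.103650 + 0.002717 = 0.132180
The terms with nearby quarry blast present sum to 0.106367, so
  P(nearby quarry blast | spike, ¬heavy truck traffic) = 0.106367 / 0.132180 ≈ 0.8047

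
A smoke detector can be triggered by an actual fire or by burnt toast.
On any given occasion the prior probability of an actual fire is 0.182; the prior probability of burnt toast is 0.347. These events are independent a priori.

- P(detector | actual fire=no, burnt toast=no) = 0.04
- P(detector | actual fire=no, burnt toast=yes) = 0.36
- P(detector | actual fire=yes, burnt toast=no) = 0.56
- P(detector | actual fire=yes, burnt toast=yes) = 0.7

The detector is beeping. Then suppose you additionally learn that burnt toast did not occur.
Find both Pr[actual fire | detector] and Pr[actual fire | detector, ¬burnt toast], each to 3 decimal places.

Pr[actual fire | detector] ≈ 0.473; Pr[actual fire | detector, ¬burnt toast] ≈ 0.757

P(detector) = 0.04×0.818×0.653 + 0.36×0.818×0.347 + 0.56×0.182×0.653 + 0.7×0.182×0.347 = 0.021366 + 0.102185 + 0.066554 + 0.044208 = 0.234313
The actual fire-present share is 0.066554 + 0.044208 = 0.110762.
Hence the posterior is 0.110762/0.234313 ≈ 0.473.

Now also conditioning on burnt toast≠true:
Weight on actual fire=true, given the evidence: 0.56*0.182 = 0.101920
Normalizer over all consistent configurations: 0.04*0.818 + 0.56*0.182 = 0.134640
Posterior = 0.101920 / 0.134640 ≈ 0.757
With burnt toast excluded, actual fire must carry more of the explanatory weight for the detector.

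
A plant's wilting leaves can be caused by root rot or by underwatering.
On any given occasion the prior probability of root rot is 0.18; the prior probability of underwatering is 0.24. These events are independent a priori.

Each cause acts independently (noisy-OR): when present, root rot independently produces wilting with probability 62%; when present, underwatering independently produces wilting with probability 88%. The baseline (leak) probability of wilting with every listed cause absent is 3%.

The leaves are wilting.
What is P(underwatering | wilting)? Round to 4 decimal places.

Under noisy-OR, P(wilting | causes) = 1 − (1−0.03)·∏(1−qᵢ) over the active causes.
P(wilting) = 0.03*0.82*0.76 + 0.8836*0.82*0.24 + 0.6314*0.18*0.76 + 0.955768*0.18*0.24 = 0.018696 + 0.173892 + 0.086376 + 0.041289 = 0.320253
Restricting to configurations with underwatering present: 0.173892 + 0.041289 = 0.215181.
So P(underwatering | wilting) = 0.215181/0.320253 ≈ 0.6719.

P(underwatering | wilting) ≈ 0.6719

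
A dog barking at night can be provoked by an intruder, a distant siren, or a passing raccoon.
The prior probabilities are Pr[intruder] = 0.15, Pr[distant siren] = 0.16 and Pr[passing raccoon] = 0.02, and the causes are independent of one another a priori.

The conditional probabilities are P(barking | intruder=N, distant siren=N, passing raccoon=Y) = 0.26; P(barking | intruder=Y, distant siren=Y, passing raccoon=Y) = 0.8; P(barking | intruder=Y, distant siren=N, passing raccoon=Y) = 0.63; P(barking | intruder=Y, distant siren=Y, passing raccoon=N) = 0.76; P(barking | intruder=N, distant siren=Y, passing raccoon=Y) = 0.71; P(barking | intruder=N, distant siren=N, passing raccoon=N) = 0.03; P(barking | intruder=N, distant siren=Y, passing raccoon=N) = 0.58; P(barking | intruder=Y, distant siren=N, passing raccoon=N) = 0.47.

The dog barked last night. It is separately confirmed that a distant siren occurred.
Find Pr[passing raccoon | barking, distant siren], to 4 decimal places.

Pr[passing raccoon | barking, distant siren] ≈ 0.0237

Sum P(barking|·) weighted by the priors over the 4 (intruder, passing raccoon) configurations:
  P(barking | distant siren) = 0.58·0.85·0.98 + 0.71·0.85·0.02 + 0.76·0.15·0.98 + 0.8·0.15·0.02
        = 0.483140 + 0.012070 + 0.111720 + 0.002400 = 0.609330
The terms with passing raccoon present sum to 0.014470, so
  P(passing raccoon | barking, distant siren) = 0.014470 / 0.609330 ≈ 0.0237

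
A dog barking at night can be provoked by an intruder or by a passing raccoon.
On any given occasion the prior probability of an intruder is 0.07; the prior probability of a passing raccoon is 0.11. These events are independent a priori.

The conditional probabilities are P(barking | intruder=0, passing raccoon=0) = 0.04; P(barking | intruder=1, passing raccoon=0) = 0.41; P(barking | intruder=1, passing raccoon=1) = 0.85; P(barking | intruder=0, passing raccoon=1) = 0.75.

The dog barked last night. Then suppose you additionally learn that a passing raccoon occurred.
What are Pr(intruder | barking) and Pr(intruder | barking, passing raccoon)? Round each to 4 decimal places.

Pr(intruder | barking) ≈ 0.2261; Pr(intruder | barking, passing raccoon) ≈ 0.0786

P(barking) = 0.04×0.93×0.89 + 0.75×0.93×0.11 + 0.41×0.07×0.89 + 0.85×0.07×0.11 = 0.033108 + 0.076725 + 0.025543 + 0.006545 = 0.141921
Restricting to configurations with intruder present: 0.025543 + 0.006545 = 0.032088.
P(intruder | barking) = 0.032088 / 0.141921 ≈ 0.2261

Now also conditioning on passing raccoon=true:
P(barking | passing raccoon) = 0.75×0.93 + 0.85×0.07 = 0.697500 + 0.059500 = 0.757000
Of this, 0.059500 comes from 0.85×0.07 (the intruder=true cases).
Hence the posterior is 0.059500/0.757000 ≈ 0.0786.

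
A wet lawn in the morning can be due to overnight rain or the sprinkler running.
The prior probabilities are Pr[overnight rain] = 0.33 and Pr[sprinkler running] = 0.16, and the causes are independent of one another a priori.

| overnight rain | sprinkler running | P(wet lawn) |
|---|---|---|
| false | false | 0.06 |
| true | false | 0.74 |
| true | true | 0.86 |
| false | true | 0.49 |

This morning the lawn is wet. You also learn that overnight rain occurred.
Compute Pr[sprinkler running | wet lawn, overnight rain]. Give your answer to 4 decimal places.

Numerator (weight on configurations with sprinkler running): 0.86×0.16 = 0.137600
Normalizer over all consistent configurations: 0.74×0.84 + 0.86×0.16 = 0.759200
Posterior = 0.137600 / 0.759200 ≈ 0.1812

Pr[sprinkler running | wet lawn, overnight rain] ≈ 0.1812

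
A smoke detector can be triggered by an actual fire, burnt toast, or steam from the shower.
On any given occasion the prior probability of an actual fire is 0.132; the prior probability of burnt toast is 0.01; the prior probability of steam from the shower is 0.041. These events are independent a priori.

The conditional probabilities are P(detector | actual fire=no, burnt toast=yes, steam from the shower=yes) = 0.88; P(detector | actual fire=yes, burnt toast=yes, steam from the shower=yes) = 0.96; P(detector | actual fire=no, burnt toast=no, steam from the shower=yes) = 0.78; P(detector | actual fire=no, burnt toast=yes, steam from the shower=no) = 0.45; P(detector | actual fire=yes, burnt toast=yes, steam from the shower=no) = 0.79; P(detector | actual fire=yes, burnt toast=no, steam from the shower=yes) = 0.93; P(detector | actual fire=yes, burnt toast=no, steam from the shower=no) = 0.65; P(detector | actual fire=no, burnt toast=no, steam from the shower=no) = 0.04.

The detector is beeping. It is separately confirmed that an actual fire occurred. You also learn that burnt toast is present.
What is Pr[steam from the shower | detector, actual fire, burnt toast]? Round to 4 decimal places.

Pr[steam from the shower | detector, actual fire, burnt toast] ≈ 0.0494

Sum P(detector|·) weighted by the priors over both values of steam from the shower:
  P(detector | actual fire, burnt toast) = 0.79×0.959 + 0.96×0.041
        = 0.757610 + 0.039360 = 0.796970
The terms with steam from the shower present sum to 0.039360, so
  P(steam from the shower | detector, actual fire, burnt toast) = 0.039360 / 0.796970 ≈ 0.0494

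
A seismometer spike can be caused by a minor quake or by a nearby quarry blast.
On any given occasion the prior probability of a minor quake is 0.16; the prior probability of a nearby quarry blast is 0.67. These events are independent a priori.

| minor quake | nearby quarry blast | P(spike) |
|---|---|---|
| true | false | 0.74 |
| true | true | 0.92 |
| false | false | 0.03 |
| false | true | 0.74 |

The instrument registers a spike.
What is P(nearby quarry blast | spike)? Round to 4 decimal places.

For the numerator, keep only nearby quarry blast=true terms: 0.416472 + 0.098624 = 0.515096
Normalizer over all consistent configurations: 0.03×0.84×0.33 + 0.74×0.84×0.67 + 0.74×0.16×0.33 + 0.92×0.16×0.67 = 0.562484
Posterior = 0.515096 / 0.562484 ≈ 0.9158

P(nearby quarry blast | spike) ≈ 0.9158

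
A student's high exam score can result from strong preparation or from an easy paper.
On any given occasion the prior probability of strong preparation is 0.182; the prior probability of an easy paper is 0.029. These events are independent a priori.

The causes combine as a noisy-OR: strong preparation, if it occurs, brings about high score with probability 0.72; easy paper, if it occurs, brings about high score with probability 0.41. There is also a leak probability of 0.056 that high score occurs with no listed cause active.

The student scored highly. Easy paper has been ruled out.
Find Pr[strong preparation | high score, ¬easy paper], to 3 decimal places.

Under noisy-OR, P(high score | causes) = 1 − (1−0.056)·∏(1−qᵢ) over the active causes.
For the numerator, keep only strong preparation=true terms: 0.73568·0.182 = 0.133894
Denominator P(high score | ¬easy paper): 0.056·0.818 + 0.73568·0.182 = 0.179702
P(strong preparation | high score, ¬easy paper) = 0.133894/0.179702 ≈ 0.745

Pr[strong preparation | high score, ¬easy paper] ≈ 0.745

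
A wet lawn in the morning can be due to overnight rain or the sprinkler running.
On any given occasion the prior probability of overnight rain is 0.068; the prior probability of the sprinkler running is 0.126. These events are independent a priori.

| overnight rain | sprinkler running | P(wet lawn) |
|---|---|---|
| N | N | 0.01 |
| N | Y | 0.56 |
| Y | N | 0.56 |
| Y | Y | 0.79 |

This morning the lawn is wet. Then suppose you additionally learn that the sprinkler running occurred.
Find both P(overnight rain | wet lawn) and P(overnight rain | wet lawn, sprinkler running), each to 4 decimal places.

Sum P(wet lawn|·) weighted by the priors over the 4 (overnight rain, sprinkler running) configurations:
  P(wet lawn) = 0.01·0.932·0.874 + 0.56·0.932·0.126 + 0.56·0.068·0.874 + 0.79·0.068·0.126
        = 0.008146 + 0.065762 + 0.033282 + 0.006769 = 0.113959
The terms with overnight rain present sum to 0.040051, so
  P(overnight rain | wet lawn) = 0.040051 / 0.113959 ≈ 0.3515

Now also conditioning on sprinkler running=true:
For the numerator, keep only overnight rain=true terms: 0.79·0.068 = 0.053720
Normalizer over all consistent configurations: 0.56·0.932 + 0.79·0.068 = 0.575640
P(overnight rain | wet lawn, sprinkler running) = 0.053720/0.575640 ≈ 0.0933

P(overnight rain | wet lawn) ≈ 0.3515; P(overnight rain | wet lawn, sprinkler running) ≈ 0.0933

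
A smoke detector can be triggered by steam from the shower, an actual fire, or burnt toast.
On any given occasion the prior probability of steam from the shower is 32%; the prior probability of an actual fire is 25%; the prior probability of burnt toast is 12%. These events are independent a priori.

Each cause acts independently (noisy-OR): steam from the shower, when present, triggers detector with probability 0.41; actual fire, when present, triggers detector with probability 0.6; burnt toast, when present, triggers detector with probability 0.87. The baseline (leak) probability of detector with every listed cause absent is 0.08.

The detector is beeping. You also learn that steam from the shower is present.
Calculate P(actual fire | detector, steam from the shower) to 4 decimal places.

Under noisy-OR, P(detector | causes) = 1 − (1−0.08)·∏(1−qᵢ) over the active causes.
By total probability over the 4 (actual fire, burnt toast) configurations:
  P(detector | steam from the shower) = 0.4572×0.75×0.88 + 0.929436×0.75×0.12 + 0.78288×0.25×0.88 + 0.971774×0.25×0.12
        = 0.301752 + 0.083649 + 0.172234 + 0.029153 = 0.586788
Keeping only the actual fire-present terms gives 0.201387, so
  P(actual fire | detector, steam from the shower) = 0.201387 / 0.586788 ≈ 0.3432

P(actual fire | detector, steam from the shower) ≈ 0.3432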